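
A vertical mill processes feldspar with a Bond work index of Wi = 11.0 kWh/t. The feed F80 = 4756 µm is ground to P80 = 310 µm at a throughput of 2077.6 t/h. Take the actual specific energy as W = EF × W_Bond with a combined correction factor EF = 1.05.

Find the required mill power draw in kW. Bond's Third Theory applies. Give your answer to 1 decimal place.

W = 10 Wi / √P80 − 10 Wi / √F80
W = 10·11.0·(1/√310 − 1/√4756) = 10·11.0·(0.042296) = 4.6525 kWh/t
Corrected W = EF·W_Bond = 1.05·4.6525 = 4.8852 kWh/t
Mill draw = 4.8852 × 2077.6 = 10149.4 kW

P = 10149.4 kW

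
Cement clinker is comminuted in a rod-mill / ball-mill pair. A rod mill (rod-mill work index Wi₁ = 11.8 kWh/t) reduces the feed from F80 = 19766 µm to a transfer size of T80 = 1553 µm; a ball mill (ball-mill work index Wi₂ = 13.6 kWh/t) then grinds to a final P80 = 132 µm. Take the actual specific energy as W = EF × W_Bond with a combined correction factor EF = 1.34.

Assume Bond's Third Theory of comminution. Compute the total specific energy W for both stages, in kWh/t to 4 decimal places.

Bond:  W = 10 Wi (1/√P − 1/√F)
Stage 1 (19766→1553 µm, Wi₁=11.8): W₁ = 10·11.8·(0.025375 − 0.007113) = 2.1550 kWh/t
Stage 2 (1553→132 µm, Wi₂=13.6): W₂ = 10·13.6·(0.087039 − 0.025375) = 8.3862 kWh/t
W = W₁ + W₂ = 2.1550 + 8.3862 = 10.5412 kWh/t
Corrected W = EF·W_Bond = 1.34·10.5412 = 14.1252 kWh/t

W = 14.1252 kWh/t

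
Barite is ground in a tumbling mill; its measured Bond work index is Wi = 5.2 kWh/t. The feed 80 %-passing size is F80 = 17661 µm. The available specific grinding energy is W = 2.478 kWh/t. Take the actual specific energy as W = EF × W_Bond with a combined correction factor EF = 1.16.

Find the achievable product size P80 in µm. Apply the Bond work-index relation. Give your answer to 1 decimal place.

P80 = 423.3 µm

W = 10·Wi·(P80^(-½) − F80^(-½))
W_Bond = W / EF = 2.478 / 1.16 = 2.1362 kWh/t
1/√P80 = 1/√F80 + W_Bond/(10·Wi)
  = 2.1362/(10·5.2) + 1/√17661 = 0.041081 + 0.007525 = 0.048606
P80 = (1/0.048606)² = 20.5737² = 423.28 µm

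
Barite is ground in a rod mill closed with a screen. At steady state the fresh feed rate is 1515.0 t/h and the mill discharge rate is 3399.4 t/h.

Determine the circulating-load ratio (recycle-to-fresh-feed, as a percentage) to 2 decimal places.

M = F + R at steady state, so:
R = M − F = 3399.4 − 1515.0 = 1884.4 t/h
CL = 100·R/F = 100·1884.4/1515.0 = 124.38 %

CL = 124.38 %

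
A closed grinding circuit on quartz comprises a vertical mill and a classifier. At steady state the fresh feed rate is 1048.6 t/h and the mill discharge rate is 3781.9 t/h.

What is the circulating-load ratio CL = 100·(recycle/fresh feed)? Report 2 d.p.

Discharge = new feed + return, hence
R = M − F = 3781.9 − 1048.6 = 2733.3 t/h
CL = 100·R/F = 100·2733.3/1048.6 = 260.66 %

CL = 260.66 %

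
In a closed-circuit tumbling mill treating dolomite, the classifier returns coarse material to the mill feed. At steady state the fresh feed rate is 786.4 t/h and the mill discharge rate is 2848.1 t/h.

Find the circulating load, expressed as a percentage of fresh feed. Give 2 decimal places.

CL = 262.17 %

Mill node: discharge = fresh + recycle.
R = M − F = 2848.1 − 786.4 = 2061.7 t/h
CL = 100·R/F = 100·2061.7/786.4 = 262.17 %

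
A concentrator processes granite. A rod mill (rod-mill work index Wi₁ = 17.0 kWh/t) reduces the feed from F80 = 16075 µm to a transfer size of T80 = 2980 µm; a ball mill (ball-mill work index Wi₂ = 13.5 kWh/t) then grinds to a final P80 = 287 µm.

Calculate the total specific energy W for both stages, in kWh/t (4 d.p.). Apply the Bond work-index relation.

W = 10·Wi·(P80^(-½) − F80^(-½))
Stage 1 (16075→2980 µm, Wi₁=17.0): W₁ = 10·17.0·(0.018319 − 0.007887) = 1.7733 kWh/t
Stage 2 (2980→287 µm, Wi₂=13.5): W₂ = 10·13.5·(0.059028 − 0.018319) = 5.4958 kWh/t
W = W₁ + W₂ = 1.7733 + 5.4958 = 7.2691 kWh/t

W = 7.2691 kWh/t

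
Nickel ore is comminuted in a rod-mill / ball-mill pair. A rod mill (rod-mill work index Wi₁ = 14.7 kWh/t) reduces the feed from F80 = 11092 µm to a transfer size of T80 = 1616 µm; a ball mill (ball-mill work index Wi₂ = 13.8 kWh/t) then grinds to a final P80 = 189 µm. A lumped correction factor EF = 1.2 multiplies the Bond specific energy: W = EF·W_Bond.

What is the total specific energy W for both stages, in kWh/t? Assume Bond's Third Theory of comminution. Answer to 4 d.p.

W = 10 Wi (P80^-0.5 − F80^-0.5)
Stage 1 (11092→1616 µm, Wi₁=14.7): W₁ = 10·14.7·(0.024876 − 0.009495) = 2.2610 kWh/t
Stage 2 (1616→189 µm, Wi₂=13.8): W₂ = 10·13.8·(0.072739 − 0.024876) = 6.6051 kWh/t
W = W₁ + W₂ = 2.2610 + 6.6051 = 8.8661 kWh/t
Apply correction: 8.8661 × 1.2 = 10.6394 kWh/t

W = 10.6394 kWh/t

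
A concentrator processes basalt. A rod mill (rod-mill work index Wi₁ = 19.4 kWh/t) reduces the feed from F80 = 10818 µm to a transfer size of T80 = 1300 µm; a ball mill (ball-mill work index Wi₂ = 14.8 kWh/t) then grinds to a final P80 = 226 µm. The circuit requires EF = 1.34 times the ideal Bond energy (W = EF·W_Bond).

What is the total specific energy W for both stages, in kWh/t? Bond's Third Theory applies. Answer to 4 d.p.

W = 10·Wi·[P80^(−½) − F80^(−½)]
Stage 1 (10818→1300 µm, Wi₁=19.4): W₁ = 10·19.4·(0.027735 − 0.009614) = 3.5154 kWh/t
Stage 2 (1300→226 µm, Wi₂=14.8): W₂ = 10·14.8·(0.066519 − 0.027735) = 5.7400 kWh/t
W = W₁ + W₂ = 3.5154 + 5.7400 = 9.2554 kWh/t
Corrected W = EF·W_Bond = 1.34·9.2554 = 12.4023 kWh/t

W = 12.4023 kWh/t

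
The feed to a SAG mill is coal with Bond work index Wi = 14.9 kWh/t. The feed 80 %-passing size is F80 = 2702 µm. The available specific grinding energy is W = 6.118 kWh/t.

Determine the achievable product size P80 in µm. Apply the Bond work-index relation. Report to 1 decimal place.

P80 = 275.0 µm

W = 10·Wi·(P80^(-½) − F80^(-½))
⇒ 1/√P80 = W/(10 Wi) + 1/√F80
  = 6.1180/(10·14.9) + 1/√2702 = 0.041060 + 0.019238 = 0.060298
P80 = (1/0.060298)² = 16.5842² = 275.04 µm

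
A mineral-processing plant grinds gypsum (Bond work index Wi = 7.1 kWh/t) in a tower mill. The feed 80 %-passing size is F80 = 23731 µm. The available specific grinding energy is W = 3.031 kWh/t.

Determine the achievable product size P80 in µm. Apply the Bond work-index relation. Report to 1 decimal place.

P80 = 413.4 µm

W = 10 Wi / √P80 − 10 Wi / √F80
P80^-0.5 = F80^-0.5 + W/(10 Wi)
  = 3.0310/(10·7.1) + 1/√23731 = 0.042690 + 0.006491 = 0.049182
P80 = (1/0.049182)² = 20.3328² = 413.42 µm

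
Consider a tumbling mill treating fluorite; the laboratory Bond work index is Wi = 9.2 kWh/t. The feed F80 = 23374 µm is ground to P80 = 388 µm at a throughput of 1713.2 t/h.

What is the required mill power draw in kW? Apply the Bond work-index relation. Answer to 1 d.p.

W = 10 Wi (P80^-0.5 − F80^-0.5)
W = 10·9.2·(1/√388 − 1/√23374) = 10·9.2·(0.044226) = 4.0688 kWh/t
P = W·T = 4.0688·1713.2 = 6970.7 kW

P = 6970.7 kW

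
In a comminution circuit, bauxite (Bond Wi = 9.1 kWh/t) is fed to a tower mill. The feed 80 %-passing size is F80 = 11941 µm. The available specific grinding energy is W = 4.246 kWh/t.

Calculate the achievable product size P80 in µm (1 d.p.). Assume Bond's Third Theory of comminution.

P80 = 321.0 µm

Bond: W = 10·Wi·(1/√P80 − 1/√F80)
⇒ 1/√P80 = W/(10·Wi) + 1/√F80
  = 4.2460/(10·9.1) + 1/√11941 = 0.046659 + 0.009151 = 0.055811
P80 = (1/0.055811)² = 17.9178² = 321.05 µm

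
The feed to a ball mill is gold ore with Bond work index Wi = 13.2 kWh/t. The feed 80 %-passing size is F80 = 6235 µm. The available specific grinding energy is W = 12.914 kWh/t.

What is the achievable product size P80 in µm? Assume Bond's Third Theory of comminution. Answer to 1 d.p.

Bond: W = 10·Wi·(1/√P80 − 1/√F80)
P80^(−½) = W/(10 Wi) + F80^(−½)
  = 12.9140/(10·13.2) + 1/√6235 = 0.097833 + 0.012664 = 0.110498
P80 = (1/0.110498)² = 9.0500² = 81.90 µm

P80 = 81.9 µm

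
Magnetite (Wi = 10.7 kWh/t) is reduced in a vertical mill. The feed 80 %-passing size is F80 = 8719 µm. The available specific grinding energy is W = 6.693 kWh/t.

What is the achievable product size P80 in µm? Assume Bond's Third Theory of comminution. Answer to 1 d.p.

P80 = 186.3 µm

W = 10 Wi (P80^-0.5 − F80^-0.5)
P80^-0.5 = F80^-0.5 + W/(10 Wi)
  = 6.6930/(10·10.7) + 1/√8719 = 0.062551 + 0.010709 = 0.073261
P80 = (1/0.073261)² = 13.6499² = 186.32 µm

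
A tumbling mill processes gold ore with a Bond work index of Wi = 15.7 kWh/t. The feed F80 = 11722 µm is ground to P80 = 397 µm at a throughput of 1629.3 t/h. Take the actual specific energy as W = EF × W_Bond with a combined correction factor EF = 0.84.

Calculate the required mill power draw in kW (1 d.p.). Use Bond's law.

W = 10·Wi·(P80^(-½) − F80^(-½))
W = 10·15.7·(1/√397 − 1/√11722) = 10·15.7·(0.040952) = 6.4295 kWh/t
Corrected W = EF·W_Bond = 0.84·6.4295 = 5.4008 kWh/t
Mill draw = 5.4008 × 1629.3 = 8799.5 kW

P = 8799.5 kW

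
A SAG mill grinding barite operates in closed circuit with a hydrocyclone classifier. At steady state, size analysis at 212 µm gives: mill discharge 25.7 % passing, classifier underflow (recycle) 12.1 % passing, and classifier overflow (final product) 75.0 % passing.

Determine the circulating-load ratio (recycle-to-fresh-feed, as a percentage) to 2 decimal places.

CL = 362.50 %

Classifier node, passing 212 µm:
Fd + Rd = Ru + Fo ⇒ R/F = (o−d)/(d−u)
r = (75.0 − 25.7)/(25.7 − 12.1) = 49.3/13.6 = 3.6250
CL = 100·r = 362.50 %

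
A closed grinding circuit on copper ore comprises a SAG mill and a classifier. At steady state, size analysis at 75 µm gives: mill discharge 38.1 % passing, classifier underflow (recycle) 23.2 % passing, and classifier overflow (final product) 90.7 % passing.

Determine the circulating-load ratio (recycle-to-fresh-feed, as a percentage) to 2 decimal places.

Balance %-passing 75 µm (r = R/F):
(1+r)·d = r·u + o ⇒ r = (o−d)/(d−u)
r = (90.7 − 38.1)/(38.1 − 23.2) = 52.6/14.9 = 3.5302
CL = 100·r = 353.02 %

CL = 353.02 %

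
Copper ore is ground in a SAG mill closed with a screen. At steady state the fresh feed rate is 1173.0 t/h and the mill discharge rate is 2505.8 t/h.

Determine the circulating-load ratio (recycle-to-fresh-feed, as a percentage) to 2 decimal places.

CL = 113.62 %

M = F + R at steady state, so:
R = M − F = 2505.8 − 1173.0 = 1332.8 t/h
CL = 100·R/F = 100·1332.8/1173.0 = 113.62 %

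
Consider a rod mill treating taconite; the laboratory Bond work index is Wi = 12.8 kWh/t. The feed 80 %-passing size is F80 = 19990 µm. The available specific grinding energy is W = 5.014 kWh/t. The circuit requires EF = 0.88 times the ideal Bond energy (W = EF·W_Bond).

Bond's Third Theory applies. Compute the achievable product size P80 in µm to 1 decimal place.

P80 = 375.8 µm

W_Bond = 10·Wi·(1/√P₈₀ − 1/√F₈₀)
W_Bond = W / EF = 5.014 / 0.88 = 5.6977 kWh/t
1/√P80 = 1/√F80 + W_Bond/(10·Wi)
  = 5.6977/(10·12.8) + 1/√19990 = 0.044513 + 0.007073 = 0.051586
P80 = (1/0.051586)² = 19.3850² = 375.78 µm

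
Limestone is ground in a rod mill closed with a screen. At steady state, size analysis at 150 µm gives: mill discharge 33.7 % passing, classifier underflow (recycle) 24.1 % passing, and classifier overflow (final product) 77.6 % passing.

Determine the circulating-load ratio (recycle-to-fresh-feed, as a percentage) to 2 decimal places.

CL = 457.29 %

Balance %-passing 150 µm (r = R/F):
r = (o − d)/(d − u)
r = (77.6 − 33.7)/(33.7 − 24.1) = 43.9/9.6 = 4.5729
CL = 100·r = 457.29 %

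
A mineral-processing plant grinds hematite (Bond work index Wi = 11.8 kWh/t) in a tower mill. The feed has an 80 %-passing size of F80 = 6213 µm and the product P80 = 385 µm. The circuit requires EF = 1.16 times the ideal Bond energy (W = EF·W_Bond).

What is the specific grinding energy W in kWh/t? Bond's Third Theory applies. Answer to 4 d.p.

W = 10 Wi / √P80 − 10 Wi / √F80
1/√385 = 0.050965;  1/√6213 = 0.012687
W = 10·11.8·(0.050965 − 0.012687) = 4.5168 kWh/t
With EF = 1.16: W = 4.5168·1.16 = 5.2395 kWh/t

W = 5.2395 kWh/t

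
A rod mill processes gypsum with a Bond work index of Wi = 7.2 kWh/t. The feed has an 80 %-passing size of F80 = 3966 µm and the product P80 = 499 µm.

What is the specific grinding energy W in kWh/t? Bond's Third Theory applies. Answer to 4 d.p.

Bond:  W = 10 Wi (1/√P − 1/√F)
1/√499 = 0.044766;  1/√3966 = 0.015879
W = 10·7.2·(0.044766 − 0.015879) = 2.0799 kWh/t

W = 2.0799 kWh/t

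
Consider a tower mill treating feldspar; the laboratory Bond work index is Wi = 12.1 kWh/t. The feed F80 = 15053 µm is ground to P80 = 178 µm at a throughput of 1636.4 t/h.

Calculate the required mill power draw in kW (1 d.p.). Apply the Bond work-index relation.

W = 10·Wi·(P80^(-½) − F80^(-½))
W = 10·12.1·(1/√178 − 1/√15053) = 10·12.1·(0.066803) = 8.0831 kWh/t
Power = W × throughput = 8.0831 kWh/t × 1636.4 t/h = 13227.2 kW

P = 13227.2 kW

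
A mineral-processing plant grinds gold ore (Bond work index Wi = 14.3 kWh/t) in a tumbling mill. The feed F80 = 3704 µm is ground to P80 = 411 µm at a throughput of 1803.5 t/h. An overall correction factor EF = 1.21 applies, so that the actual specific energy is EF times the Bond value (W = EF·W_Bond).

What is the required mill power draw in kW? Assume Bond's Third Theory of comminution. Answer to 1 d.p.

P = 10265.3 kW

Bond: W = 10·Wi·(1/√P80 − 1/√F80)
W = 10·14.3·(1/√411 − 1/√3704) = 10·14.3·(0.032895) = 4.7040 kWh/t
Apply correction: 4.7040 × 1.21 = 5.6919 kWh/t
Mill draw = 5.6919 × 1803.5 = 10265.3 kW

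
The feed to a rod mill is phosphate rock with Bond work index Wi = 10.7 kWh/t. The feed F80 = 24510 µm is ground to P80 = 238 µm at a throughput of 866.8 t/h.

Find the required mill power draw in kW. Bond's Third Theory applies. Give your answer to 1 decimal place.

W_Bond = 10·Wi·(1/√P₈₀ − 1/√F₈₀)
W = 10·10.7·(1/√238 − 1/√24510) = 10·10.7·(0.058433) = 6.2523 kWh/t
P = W·T = 6.2523·866.8 = 5419.5 kW

P = 5419.5 kW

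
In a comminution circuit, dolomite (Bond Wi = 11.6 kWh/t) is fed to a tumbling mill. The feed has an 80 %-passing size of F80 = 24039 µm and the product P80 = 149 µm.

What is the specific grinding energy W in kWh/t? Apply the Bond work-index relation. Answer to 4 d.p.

W = 8.7549 kWh/t

Bond: W = 10·Wi·(1/√P80 − 1/√F80)
1/√149 = 0.081923;  1/√24039 = 0.006450
W = 10·11.6·(0.081923 − 0.006450) = 8.7549 kWh/t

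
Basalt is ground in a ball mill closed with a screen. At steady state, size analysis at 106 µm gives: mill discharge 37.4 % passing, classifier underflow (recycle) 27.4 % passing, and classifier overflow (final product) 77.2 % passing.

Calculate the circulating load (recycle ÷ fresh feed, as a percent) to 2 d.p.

Mass balance on the −106 µm fraction:
(1+r)·d = r·u + o ⇒ r = (o−d)/(d−u)
r = (77.2 − 37.4)/(37.4 − 27.4) = 39.8/10.0 = 3.9800
CL = 100·r = 398.00 %

CL = 398.00 %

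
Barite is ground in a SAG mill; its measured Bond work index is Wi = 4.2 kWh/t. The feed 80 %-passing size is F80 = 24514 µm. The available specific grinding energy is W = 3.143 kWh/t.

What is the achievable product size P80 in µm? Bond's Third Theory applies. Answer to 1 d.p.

Bond: W = 10·Wi·(1/√P80 − 1/√F80)
P80^-0.5 = F80^-0.5 + W/(10 Wi)
  = 3.1430/(10·4.2) + 1/√24514 = 0.074833 + 0.006387 = 0.081220
P80 = (1/0.081220)² = 12.3122² = 151.59 µm

P80 = 151.6 µm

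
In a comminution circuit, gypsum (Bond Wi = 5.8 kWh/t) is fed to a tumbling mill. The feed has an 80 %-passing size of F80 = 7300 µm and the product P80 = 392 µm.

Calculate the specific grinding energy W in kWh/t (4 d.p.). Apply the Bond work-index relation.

W = 10 Wi / √P80 − 10 Wi / √F80
1/√392 = 0.050508;  1/√7300 = 0.011704
W = 10·5.8·(0.050508 − 0.011704) = 2.2506 kWh/t

W = 2.2506 kWh/t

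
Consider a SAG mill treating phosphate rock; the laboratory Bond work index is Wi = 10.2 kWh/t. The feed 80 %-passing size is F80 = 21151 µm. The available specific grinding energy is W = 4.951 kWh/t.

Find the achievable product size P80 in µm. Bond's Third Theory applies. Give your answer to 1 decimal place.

W = 10·Wi·(P80^(-½) − F80^(-½))
1/√P80 = 1/√F80 + W/(10·Wi)
  = 4.9510/(10·10.2) + 1/√21151 = 0.048539 + 0.006876 = 0.055415
P80 = (1/0.055415)² = 18.0456² = 325.64 µm

P80 = 325.6 µm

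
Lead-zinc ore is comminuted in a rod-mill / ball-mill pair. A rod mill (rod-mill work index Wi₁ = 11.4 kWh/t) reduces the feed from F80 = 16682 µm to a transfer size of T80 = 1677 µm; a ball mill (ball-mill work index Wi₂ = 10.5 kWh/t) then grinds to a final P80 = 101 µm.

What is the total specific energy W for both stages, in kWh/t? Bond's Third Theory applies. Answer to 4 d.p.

W = 10 Wi (1/√P80 − 1/√F80)  [Bond]
Stage 1 (16682→1677 µm, Wi₁=11.4): W₁ = 10·11.4·(0.024419 − 0.007742) = 1.9012 kWh/t
Stage 2 (1677→101 µm, Wi₂=10.5): W₂ = 10·10.5·(0.099504 − 0.024419) = 7.8839 kWh/t
W = W₁ + W₂ = 1.9012 + 7.8839 = 9.7850 kWh/t

W = 9.7850 kWh/t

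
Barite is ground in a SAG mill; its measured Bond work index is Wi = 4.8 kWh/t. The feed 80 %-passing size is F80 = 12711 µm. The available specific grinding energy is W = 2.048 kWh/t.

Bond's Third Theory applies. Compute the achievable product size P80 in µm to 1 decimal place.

P80 = 376.5 µm

W = 10·Wi·(P80^(-½) − F80^(-½))
P80^-0.5 = F80^-0.5 + W/(10 Wi)
  = 2.0480/(10·4.8) + 1/√12711 = 0.042667 + 0.008870 = 0.051536
P80 = (1/0.051536)² = 19.4038² = 376.51 µm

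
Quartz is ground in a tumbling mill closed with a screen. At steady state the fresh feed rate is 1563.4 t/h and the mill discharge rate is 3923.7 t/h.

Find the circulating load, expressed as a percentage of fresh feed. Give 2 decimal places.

CL = 150.97 %

Mill node: discharge = fresh + recycle.
R = M − F = 3923.7 − 1563.4 = 2360.3 t/h
CL = 100·R/F = 100·2360.3/1563.4 = 150.97 %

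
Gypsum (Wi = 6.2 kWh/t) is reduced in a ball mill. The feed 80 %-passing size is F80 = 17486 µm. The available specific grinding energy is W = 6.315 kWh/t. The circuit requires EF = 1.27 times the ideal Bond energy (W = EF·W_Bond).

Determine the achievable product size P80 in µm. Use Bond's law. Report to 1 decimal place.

P80 = 129.8 µm

W = 10·Wi·(P80^(-½) − F80^(-½))
W_Bond = W / EF = 6.315 / 1.27 = 4.9724 kWh/t
P80^(−½) = W_Bond/(10 Wi) + F80^(−½)
  = 4.9724/(10·6.2) + 1/√17486 = 0.080201 + 0.007562 = 0.087763
P80 = (1/0.087763)² = 11.3943² = 129.83 µm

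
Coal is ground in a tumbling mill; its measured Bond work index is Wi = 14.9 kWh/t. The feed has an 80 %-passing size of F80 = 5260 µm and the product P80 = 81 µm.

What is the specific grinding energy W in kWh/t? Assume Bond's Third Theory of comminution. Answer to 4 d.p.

W = 14.5011 kWh/t

Bond:  W = 10 Wi (1/√P − 1/√F)
1/√81 = 0.111111;  1/√5260 = 0.013788
W = 10·14.9·(0.111111 − 0.013788) = 14.5011 kWh/t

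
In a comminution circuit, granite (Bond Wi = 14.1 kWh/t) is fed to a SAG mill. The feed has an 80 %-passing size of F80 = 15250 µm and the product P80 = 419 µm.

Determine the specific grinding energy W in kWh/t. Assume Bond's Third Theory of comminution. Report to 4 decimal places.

Bond:  W = 10 Wi (1/√P − 1/√F)
1/√419 = 0.048853;  1/√15250 = 0.008098
W = 10·14.1·(0.048853 − 0.008098) = 5.7465 kWh/t

W = 5.7465 kWh/t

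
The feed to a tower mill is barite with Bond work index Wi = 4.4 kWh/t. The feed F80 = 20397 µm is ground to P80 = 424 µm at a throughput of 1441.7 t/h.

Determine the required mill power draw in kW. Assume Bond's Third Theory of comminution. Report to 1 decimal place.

Bond:  W = 10 Wi (1/√P − 1/√F)
W = 10·4.4·(1/√424 − 1/√20397) = 10·4.4·(0.041562) = 1.8287 kWh/t
P = W·T = 1.8287·1441.7 = 2636.5 kW

P = 2636.5 kW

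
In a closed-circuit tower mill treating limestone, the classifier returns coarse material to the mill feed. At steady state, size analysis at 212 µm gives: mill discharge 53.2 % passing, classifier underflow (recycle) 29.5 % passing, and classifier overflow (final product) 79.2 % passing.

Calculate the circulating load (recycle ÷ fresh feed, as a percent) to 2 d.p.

Let r = R/F. Size balance at 212 µm:
d + r·d = r·u + o → r(d−u) = o−d
r = (79.2 − 53.2)/(53.2 − 29.5) = 26.0/23.7 = 1.0970
CL = 100·r = 109.70 %

CL = 109.70 %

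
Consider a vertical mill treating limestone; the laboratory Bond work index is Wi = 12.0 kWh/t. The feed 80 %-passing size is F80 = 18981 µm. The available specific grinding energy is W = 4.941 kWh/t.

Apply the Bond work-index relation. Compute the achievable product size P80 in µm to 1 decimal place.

P80 = 426.3 µm

W = 10·Wi·[P80^(−½) − F80^(−½)]
P80^(−½) = W/(10 Wi) + F80^(−½)
  = 4.9410/(10·12.0) + 1/√18981 = 0.041175 + 0.007258 = 0.048433
P80 = (1/0.048433)² = 20.6469² = 426.29 µm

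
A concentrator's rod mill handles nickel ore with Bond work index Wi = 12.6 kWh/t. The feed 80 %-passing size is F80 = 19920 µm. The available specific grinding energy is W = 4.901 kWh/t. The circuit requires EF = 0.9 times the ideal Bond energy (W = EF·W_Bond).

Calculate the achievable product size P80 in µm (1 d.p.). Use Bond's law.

Bond:  W = 10 Wi (1/√P − 1/√F)
W_Bond = W / EF = 4.901 / 0.9 = 5.4456 kWh/t
P80^(−½) = W_Bond/(10 Wi) + F80^(−½)
  = 5.4456/(10·12.6) + 1/√19920 = 0.043219 + 0.007085 = 0.050304
P80 = (1/0.050304)² = 19.8792² = 395.18 µm

P80 = 395.2 µm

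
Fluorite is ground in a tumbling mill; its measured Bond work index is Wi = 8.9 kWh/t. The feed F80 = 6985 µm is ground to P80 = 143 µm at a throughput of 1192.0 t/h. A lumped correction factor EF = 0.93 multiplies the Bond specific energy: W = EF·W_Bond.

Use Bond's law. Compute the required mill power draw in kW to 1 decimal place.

P = 7070.0 kW

W = 10 Wi (P80^-0.5 − F80^-0.5)
W = 10·8.9·(1/√143 − 1/√6985) = 10·8.9·(0.071659) = 6.3777 kWh/t
Corrected W = EF·W_Bond = 0.93·6.3777 = 5.9312 kWh/t
P = W·T = 5.9312·1192.0 = 7070.0 kW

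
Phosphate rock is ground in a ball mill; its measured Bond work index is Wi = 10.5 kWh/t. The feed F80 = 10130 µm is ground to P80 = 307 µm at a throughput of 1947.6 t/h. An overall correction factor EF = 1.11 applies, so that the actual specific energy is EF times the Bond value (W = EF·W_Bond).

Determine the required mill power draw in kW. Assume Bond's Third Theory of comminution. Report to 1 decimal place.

W = 10·Wi·[P80^(−½) − F80^(−½)]
W = 10·10.5·(1/√307 − 1/√10130) = 10·10.5·(0.047137) = 4.9494 kWh/t
Corrected W = EF·W_Bond = 1.11·4.9494 = 5.4939 kWh/t
Mill draw = 5.4939 × 1947.6 = 10699.8 kW

P = 10699.8 kW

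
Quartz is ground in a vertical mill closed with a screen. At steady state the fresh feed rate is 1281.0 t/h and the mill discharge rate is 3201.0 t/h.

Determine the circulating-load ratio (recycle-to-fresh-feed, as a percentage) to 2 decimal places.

CL = 149.88 %

Steady state: M = F + R.
R = M − F = 3201.0 − 1281.0 = 1920.0 t/h
CL = 100·R/F = 100·1920.0/1281.0 = 149.88 %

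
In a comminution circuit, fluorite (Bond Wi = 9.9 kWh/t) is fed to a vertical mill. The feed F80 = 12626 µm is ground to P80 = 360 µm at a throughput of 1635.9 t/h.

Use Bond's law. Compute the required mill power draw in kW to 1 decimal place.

W = 10·Wi·(P80^(-½) − F80^(-½))
W = 10·9.9·(1/√360 − 1/√12626) = 10·9.9·(0.043805) = 4.3367 kWh/t
Mill draw = 4.3367 × 1635.9 = 7094.4 kW

P = 7094.4 kW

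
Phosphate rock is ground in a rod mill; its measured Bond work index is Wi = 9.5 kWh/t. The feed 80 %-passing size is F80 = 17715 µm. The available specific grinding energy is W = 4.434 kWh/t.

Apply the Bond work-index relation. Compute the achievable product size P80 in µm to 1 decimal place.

P80 = 340.6 µm

W = 10·Wi·(P80^(-½) − F80^(-½))
P80^(−½) = W/(10 Wi) + F80^(−½)
  = 4.4340/(10·9.5) + 1/√17715 = 0.046674 + 0.007513 = 0.054187
P80 = (1/0.054187)² = 18.4546² = 340.57 µm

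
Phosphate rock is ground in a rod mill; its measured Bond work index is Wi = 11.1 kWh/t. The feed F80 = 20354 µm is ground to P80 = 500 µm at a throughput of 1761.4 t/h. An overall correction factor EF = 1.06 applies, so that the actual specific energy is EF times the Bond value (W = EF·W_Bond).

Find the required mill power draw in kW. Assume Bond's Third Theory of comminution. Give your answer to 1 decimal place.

Bond:  W = 10 Wi (1/√P − 1/√F)
W = 10·11.1·(1/√500 − 1/√20354) = 10·11.1·(0.037712) = 4.1860 kWh/t
Corrected W = EF·W_Bond = 1.06·4.1860 = 4.4372 kWh/t
P_mill = W·ṁ = 4.4372·1761.4 = 7815.7 kW

P = 7815.7 kW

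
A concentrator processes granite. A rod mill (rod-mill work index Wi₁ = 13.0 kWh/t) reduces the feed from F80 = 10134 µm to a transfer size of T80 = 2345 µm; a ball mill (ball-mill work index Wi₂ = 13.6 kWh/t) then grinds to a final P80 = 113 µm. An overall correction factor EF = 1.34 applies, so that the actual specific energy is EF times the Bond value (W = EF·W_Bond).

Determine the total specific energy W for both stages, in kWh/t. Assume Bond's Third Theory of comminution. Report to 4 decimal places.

W = 10 Wi (P80^-0.5 − F80^-0.5)
Stage 1 (10134→2345 µm, Wi₁=13.0): W₁ = 10·13.0·(0.020650 − 0.009934) = 1.3932 kWh/t
Stage 2 (2345→113 µm, Wi₂=13.6): W₂ = 10·13.6·(0.094072 − 0.020650) = 9.9853 kWh/t
W = W₁ + W₂ = 1.3932 + 9.9853 = 11.3785 kWh/t
Corrected W = EF·W_Bond = 1.34·11.3785 = 15.2472 kWh/t

W = 15.2472 kWh/t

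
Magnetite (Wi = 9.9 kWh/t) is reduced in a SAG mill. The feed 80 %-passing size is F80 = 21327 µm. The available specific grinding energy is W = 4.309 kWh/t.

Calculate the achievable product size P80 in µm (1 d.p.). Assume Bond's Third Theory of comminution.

W = 10·Wi·[P80^(−½) − F80^(−½)]
⇒ 1/√P80 = W/(10·Wi) + 1/√F80
  = 4.3090/(10·9.9) + 1/√21327 = 0.043525 + 0.006848 = 0.050373
P80 = (1/0.050373)² = 19.8520² = 394.10 µm

P80 = 394.1 µm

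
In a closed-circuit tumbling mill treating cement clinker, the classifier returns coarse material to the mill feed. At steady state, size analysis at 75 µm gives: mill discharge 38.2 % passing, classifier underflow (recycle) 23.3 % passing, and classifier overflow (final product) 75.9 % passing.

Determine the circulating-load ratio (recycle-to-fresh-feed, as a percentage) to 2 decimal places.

CL = 253.02 %

Two-product formula at 75 µm:
Fd + Rd = Ru + Fo ⇒ R/F = (o−d)/(d−u)
r = (75.9 − 38.2)/(38.2 − 23.3) = 37.7/14.9 = 2.5302
CL = 100·r = 253.02 %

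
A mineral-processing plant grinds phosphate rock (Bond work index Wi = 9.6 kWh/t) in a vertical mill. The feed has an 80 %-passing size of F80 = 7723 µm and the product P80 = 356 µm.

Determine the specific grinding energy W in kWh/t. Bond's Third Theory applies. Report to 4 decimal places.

W = 3.9956 kWh/t

W = 10 Wi / √P80 − 10 Wi / √F80
1/√356 = 0.053000;  1/√7723 = 0.011379
W = 10·9.6·(0.053000 − 0.011379) = 3.9956 kWh/t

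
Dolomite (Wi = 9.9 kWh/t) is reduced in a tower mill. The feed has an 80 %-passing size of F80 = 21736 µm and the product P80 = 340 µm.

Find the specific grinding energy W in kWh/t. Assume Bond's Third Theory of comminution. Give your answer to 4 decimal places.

W = 4.6975 kWh/t

W = 10 Wi (1/√P80 − 1/√F80)  [Bond]
1/√340 = 0.054233;  1/√21736 = 0.006783
W = 10·9.9·(0.054233 − 0.006783) = 4.6975 kWh/t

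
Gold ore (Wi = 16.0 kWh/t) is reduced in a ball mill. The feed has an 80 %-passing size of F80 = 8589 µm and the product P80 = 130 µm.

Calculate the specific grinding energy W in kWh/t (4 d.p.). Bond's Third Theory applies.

Bond: W = 10·Wi·(1/√P80 − 1/√F80)
1/√130 = 0.087706;  1/√8589 = 0.010790
W = 10·16.0·(0.087706 − 0.010790) = 12.3065 kWh/t

W = 12.3065 kWh/t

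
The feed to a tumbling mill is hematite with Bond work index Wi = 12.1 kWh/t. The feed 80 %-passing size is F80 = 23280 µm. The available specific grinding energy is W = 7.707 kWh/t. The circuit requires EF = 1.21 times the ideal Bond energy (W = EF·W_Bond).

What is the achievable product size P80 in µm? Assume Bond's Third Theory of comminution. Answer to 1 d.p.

W = 10·Wi·(P80^(-½) − F80^(-½))
W_Bond = W / EF = 7.707 / 1.21 = 6.3694 kWh/t
P80^(−½) = W_Bond/(10 Wi) + F80^(−½)
  = 6.3694/(10·12.1) + 1/√23280 = 0.052640 + 0.006554 = 0.059194
P80 = (1/0.059194)² = 16.8936² = 285.40 µm

P80 = 285.4 µm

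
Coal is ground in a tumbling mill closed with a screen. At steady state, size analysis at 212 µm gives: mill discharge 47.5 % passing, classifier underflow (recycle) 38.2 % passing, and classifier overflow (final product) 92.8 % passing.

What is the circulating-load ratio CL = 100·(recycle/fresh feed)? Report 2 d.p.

Balance %-passing 212 µm (r = R/F):
Fd + Rd = Ru + Fo ⇒ R/F = (o−d)/(d−u)
r = (92.8 − 47.5)/(47.5 − 38.2) = 45.3/9.3 = 4.8710
CL = 100·r = 487.10 %

CL = 487.10 %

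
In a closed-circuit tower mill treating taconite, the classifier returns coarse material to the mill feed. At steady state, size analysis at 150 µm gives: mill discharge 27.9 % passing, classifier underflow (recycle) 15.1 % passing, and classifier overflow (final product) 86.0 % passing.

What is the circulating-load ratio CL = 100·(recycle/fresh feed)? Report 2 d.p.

CL = 453.91 %

Two-product formula at 150 µm:
r = (o − d)/(d − u)
r = (86.0 − 27.9)/(27.9 − 15.1) = 58.1/12.8 = 4.5391
CL = 100·r = 453.91 %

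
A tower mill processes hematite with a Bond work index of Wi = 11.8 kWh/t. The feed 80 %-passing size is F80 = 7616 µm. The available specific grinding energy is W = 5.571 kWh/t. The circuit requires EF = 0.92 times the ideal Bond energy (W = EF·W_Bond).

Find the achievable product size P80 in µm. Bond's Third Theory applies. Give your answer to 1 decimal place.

P80 = 253.8 µm

W = 10 Wi (1/√P80 − 1/√F80)  [Bond]
W_Bond = W / EF = 5.571 / 0.92 = 6.0554 kWh/t
P80^-0.5 = F80^-0.5 + W_Bond/(10 Wi)
  = 6.0554/(10·11.8) + 1/√7616 = 0.051317 + 0.011459 = 0.062776
P80 = (1/0.062776)² = 15.9297² = 253.75 µm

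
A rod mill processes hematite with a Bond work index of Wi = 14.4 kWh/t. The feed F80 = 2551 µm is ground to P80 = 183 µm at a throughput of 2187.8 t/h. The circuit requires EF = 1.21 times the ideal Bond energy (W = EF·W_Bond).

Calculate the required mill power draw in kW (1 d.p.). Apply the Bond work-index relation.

P = 20631.8 kW

Bond: W = 10·Wi·(1/√P80 − 1/√F80)
W = 10·14.4·(1/√183 − 1/√2551) = 10·14.4·(0.054123) = 7.7937 kWh/t
Corrected W = EF·W_Bond = 1.21·7.7937 = 9.4304 kWh/t
Power = W × throughput = 9.4304 kWh/t × 2187.8 t/h = 20631.8 kW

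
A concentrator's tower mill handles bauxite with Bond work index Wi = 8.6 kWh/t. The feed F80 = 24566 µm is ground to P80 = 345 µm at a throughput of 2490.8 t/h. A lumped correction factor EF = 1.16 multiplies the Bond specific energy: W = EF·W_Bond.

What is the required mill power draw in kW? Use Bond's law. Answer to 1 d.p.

P = 11792.5 kW

W = 10 Wi (1/√P80 − 1/√F80)  [Bond]
W = 10·8.6·(1/√345 − 1/√24566) = 10·8.6·(0.047458) = 4.0814 kWh/t
Apply correction: 4.0814 × 1.16 = 4.7344 kWh/t
Power = W × throughput = 4.7344 kWh/t × 2490.8 t/h = 11792.5 kW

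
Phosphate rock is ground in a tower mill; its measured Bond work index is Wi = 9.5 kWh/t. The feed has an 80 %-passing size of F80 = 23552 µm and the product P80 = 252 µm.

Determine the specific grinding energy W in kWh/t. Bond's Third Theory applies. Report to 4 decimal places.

W = 10·Wi·(P80^(-½) − F80^(-½))
1/√252 = 0.062994;  1/√23552 = 0.006516
W = 10·9.5·(0.062994 − 0.006516) = 5.3654 kWh/t

W = 5.3654 kWh/t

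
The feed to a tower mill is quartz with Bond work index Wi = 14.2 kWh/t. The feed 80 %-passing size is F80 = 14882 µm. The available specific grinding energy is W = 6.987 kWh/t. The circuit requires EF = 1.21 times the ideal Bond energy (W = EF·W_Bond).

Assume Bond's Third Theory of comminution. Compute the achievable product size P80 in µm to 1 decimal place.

W = 10·Wi·(P80^(-½) − F80^(-½))
W_Bond = W / EF = 6.987 / 1.21 = 5.7744 kWh/t
⇒ 1/√P80 = W_Bond/(10 Wi) + 1/√F80
  = 5.7744/(10·14.2) + 1/√14882 = 0.040665 + 0.008197 = 0.048862
P80 = (1/0.048862)² = 20.4658² = 418.85 µm

P80 = 418.9 µm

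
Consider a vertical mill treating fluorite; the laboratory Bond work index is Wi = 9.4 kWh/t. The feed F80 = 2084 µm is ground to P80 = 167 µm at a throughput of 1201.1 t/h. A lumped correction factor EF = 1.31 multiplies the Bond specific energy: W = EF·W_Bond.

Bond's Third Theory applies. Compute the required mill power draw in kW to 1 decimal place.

Bond: W = 10·Wi·(1/√P80 − 1/√F80)
W = 10·9.4·(1/√167 − 1/√2084) = 10·9.4·(0.055477) = 5.2148 kWh/t
Apply correction: 5.2148 × 1.31 = 6.8314 kWh/t
Power = W × throughput = 6.8314 kWh/t × 1201.1 t/h = 8205.2 kW

P = 8205.2 kW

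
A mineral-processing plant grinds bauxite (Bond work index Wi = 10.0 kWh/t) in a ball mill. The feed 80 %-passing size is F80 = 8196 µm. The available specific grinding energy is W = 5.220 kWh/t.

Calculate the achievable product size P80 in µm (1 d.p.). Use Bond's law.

Bond: W = 10·Wi·(1/√P80 − 1/√F80)
⇒ 1/√P80 = W/(10 Wi) + 1/√F80
  = 5.2200/(10·10.0) + 1/√8196 = 0.052200 + 0.011046 = 0.063246
P80 = (1/0.063246)² = 15.8113² = 250.00 µm

P80 = 250.0 µm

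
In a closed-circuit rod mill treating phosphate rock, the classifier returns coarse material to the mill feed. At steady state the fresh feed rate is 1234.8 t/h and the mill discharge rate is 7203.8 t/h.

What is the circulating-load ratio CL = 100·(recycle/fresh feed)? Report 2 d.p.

CL = 483.40 %

M = F + R at steady state, so:
R = M − F = 7203.8 − 1234.8 = 5969.0 t/h
CL = 100·R/F = 100·5969.0/1234.8 = 483.40 %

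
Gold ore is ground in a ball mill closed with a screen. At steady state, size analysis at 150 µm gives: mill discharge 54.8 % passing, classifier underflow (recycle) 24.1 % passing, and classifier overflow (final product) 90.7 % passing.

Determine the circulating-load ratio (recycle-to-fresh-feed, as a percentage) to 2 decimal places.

Classifier node, passing 150 µm:
Fd + Rd = Ru + Fo ⇒ R/F = (o−d)/(d−u)
r = (90.7 − 54.8)/(54.8 − 24.1) = 35.9/30.7 = 1.1694
CL = 100·r = 116.94 %

CL = 116.94 %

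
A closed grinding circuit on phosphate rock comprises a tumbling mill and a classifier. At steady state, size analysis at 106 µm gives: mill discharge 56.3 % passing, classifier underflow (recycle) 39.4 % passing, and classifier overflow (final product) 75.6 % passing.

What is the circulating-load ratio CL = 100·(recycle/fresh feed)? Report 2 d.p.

Classifier node, passing 106 µm:
d + r·d = r·u + o → r(d−u) = o−d
r = (75.6 − 56.3)/(56.3 − 39.4) = 19.3/16.9 = 1.1420
CL = 100·r = 114.20 %

CL = 114.20 %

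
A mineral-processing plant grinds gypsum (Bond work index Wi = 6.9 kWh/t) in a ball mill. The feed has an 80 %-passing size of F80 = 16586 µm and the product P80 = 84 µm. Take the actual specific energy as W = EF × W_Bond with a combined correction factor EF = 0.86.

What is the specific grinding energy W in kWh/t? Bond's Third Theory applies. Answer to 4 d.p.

W = 10·Wi·[P80^(−½) − F80^(−½)]
1/√84 = 0.109109;  1/√16586 = 0.007765
W = 10·6.9·(0.109109 − 0.007765) = 6.9927 kWh/t
Corrected W = EF·W_Bond = 0.86·6.9927 = 6.0138 kWh/t

W = 6.0138 kWh/t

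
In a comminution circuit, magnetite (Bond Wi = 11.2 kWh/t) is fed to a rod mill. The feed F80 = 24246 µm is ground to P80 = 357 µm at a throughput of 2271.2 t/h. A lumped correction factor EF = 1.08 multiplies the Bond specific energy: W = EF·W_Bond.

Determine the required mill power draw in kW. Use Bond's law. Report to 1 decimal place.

P = 12775.6 kW

Bond:  W = 10 Wi (1/√P − 1/√F)
W = 10·11.2·(1/√357 − 1/√24246) = 10·11.2·(0.046503) = 5.2084 kWh/t
Corrected W = EF·W_Bond = 1.08·5.2084 = 5.6251 kWh/t
P = W·T = 5.6251·2271.2 = 12775.6 kW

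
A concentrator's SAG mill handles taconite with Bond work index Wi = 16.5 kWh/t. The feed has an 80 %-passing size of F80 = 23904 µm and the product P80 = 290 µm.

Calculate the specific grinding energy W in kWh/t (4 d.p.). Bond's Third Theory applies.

W = 10 Wi (P80^-0.5 − F80^-0.5)
1/√290 = 0.058722;  1/√23904 = 0.006468
W = 10·16.5·(0.058722 − 0.006468) = 8.6219 kWh/t

W = 8.6219 kWh/t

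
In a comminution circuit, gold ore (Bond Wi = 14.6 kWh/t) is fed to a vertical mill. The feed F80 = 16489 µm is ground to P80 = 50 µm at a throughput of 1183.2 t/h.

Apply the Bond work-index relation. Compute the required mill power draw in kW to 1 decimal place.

W = 10 Wi / √P80 − 10 Wi / √F80
W = 10·14.6·(1/√50 − 1/√16489) = 10·14.6·(0.133634) = 19.5105 kWh/t
P = W·T = 19.5105·1183.2 = 23084.9 kW

P = 23084.9 kW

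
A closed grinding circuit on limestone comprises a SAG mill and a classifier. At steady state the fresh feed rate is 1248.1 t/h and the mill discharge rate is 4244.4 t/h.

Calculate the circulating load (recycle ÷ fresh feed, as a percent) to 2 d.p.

Steady state: M = F + R.
R = M − F = 4244.4 − 1248.1 = 2996.3 t/h
CL = 100·R/F = 100·2996.3/1248.1 = 240.07 %

CL = 240.07 %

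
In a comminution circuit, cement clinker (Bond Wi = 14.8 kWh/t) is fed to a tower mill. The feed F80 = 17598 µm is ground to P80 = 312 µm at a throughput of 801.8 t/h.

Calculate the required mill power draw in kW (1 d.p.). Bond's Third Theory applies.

P = 5823.6 kW

Bond: W = 10·Wi·(1/√P80 − 1/√F80)
W = 10·14.8·(1/√312 − 1/√17598) = 10·14.8·(0.049076) = 7.2632 kWh/t
P_mill = W·ṁ = 7.2632·801.8 = 5823.6 kW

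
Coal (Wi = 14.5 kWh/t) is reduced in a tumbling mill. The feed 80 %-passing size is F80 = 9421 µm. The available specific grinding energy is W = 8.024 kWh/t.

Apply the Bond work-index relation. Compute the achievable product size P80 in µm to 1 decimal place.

Bond:  W = 10 Wi (1/√P − 1/√F)
⇒ 1/√P80 = W/(10 Wi) + 1/√F80
  = 8.0240/(10·14.5) + 1/√9421 = 0.055338 + 0.010303 = 0.065641
P80 = (1/0.065641)² = 15.2345² = 232.09 µm

P80 = 232.1 µm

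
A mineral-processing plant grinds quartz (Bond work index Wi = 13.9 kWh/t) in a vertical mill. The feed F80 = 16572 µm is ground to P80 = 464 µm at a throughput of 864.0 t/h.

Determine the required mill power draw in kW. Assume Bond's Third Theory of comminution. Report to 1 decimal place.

P = 4642.4 kW

W = 10 Wi (1/√P80 − 1/√F80)  [Bond]
W = 10·13.9·(1/√464 − 1/√16572) = 10·13.9·(0.038656) = 5.3732 kWh/t
P = W·T = 5.3732·864.0 = 4642.4 kW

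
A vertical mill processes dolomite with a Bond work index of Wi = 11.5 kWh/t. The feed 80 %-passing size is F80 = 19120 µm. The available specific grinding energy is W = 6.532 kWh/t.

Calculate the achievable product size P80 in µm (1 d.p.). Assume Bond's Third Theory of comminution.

P80 = 243.9 µm

W = 10 Wi / √P80 − 10 Wi / √F80
1/√P80 = 1/√F80 + W/(10·Wi)
  = 6.5320/(10·11.5) + 1/√19120 = 0.056800 + 0.007232 = 0.064032
P80 = (1/0.064032)² = 15.6172² = 243.90 µm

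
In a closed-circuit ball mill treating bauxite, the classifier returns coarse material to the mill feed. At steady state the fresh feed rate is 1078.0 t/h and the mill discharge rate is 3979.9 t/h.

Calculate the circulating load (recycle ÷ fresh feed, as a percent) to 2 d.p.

Steady state: M = F + R.
R = M − F = 3979.9 − 1078.0 = 2901.9 t/h
CL = 100·R/F = 100·2901.9/1078.0 = 269.19 %

CL = 269.19 %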